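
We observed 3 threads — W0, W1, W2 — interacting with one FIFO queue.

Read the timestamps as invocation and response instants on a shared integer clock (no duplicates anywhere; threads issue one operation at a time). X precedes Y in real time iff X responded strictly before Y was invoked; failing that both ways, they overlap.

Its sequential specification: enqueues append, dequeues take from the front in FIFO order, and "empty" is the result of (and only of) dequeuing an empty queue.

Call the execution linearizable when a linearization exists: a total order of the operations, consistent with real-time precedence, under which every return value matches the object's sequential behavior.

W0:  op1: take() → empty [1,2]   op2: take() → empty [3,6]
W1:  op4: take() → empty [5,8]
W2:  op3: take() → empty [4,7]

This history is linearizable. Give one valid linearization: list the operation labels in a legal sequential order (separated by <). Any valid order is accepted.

1. op1 take() → empty, leaving queue <>
2. op2 take() → empty, leaving queue <>
3. op3 take() → empty, leaving queue <>
4. op4 take() → empty, leaving queue <>

op1 < op2 < op3 < op4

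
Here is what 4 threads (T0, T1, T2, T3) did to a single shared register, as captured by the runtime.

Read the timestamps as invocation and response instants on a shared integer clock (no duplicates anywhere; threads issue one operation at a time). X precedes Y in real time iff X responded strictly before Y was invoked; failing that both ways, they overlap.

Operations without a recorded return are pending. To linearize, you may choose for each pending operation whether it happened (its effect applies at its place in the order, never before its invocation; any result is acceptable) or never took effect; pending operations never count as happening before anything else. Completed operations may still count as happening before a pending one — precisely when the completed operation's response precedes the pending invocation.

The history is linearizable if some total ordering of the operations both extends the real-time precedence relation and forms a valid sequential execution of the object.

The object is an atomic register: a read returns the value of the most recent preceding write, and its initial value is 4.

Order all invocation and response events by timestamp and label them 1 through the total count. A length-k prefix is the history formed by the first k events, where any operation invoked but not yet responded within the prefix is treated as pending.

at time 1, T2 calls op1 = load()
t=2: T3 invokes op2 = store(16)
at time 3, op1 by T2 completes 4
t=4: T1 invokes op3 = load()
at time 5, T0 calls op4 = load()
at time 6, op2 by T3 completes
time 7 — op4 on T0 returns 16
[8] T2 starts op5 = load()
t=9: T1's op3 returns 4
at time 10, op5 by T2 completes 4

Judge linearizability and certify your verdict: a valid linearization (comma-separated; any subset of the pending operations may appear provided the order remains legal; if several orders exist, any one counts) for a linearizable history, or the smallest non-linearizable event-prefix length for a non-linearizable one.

already the first 10 events (up to op5's response at time 10) admit no linearization; the first 9 still do
every one of the 11 real-time-consistent orders over 5 completed register ops fails the sequential spec
sample order op1, op2, op3, op4, op5 stalls at step 3 — op3 load() → 4 has no legal effect
sample order op1, op2, op4, op3, op5 stalls at step 4 — op3 load() → 4 has no legal effect

not linearizable — minimal violating prefix: 10 events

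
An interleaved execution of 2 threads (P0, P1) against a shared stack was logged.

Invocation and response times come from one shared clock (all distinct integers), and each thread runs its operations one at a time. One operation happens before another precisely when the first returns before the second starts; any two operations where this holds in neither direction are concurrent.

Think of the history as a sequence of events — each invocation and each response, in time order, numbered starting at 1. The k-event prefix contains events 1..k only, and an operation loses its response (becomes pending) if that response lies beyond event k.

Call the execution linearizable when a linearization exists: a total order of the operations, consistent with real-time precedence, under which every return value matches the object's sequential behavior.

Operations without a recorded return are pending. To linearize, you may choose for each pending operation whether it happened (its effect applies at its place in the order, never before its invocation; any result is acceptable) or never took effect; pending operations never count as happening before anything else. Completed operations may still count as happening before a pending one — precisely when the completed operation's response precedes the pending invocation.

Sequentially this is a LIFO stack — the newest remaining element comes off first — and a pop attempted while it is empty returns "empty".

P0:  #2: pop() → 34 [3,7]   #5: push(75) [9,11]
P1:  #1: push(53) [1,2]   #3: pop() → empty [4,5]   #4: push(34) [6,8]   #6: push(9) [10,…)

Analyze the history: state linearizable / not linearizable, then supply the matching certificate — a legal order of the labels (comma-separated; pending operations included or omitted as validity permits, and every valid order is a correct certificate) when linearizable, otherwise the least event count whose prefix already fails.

not linearizable — minimal violating prefix: 7 events

prefix check: 1..6 passes, 1..7 fails once #2's time-7 response joins
2 orders of the 3 completed stack ops respect real time; none is legal
completion choices over the 1 pending operation (#4) were checked; none helps
for example #1, #2, #3 (pending dropped) fails at step 2: #2 pop() → 34 is not legal there
for example #1, #3, #2 (pending dropped) fails at step 2: #3 pop() → empty is not legal there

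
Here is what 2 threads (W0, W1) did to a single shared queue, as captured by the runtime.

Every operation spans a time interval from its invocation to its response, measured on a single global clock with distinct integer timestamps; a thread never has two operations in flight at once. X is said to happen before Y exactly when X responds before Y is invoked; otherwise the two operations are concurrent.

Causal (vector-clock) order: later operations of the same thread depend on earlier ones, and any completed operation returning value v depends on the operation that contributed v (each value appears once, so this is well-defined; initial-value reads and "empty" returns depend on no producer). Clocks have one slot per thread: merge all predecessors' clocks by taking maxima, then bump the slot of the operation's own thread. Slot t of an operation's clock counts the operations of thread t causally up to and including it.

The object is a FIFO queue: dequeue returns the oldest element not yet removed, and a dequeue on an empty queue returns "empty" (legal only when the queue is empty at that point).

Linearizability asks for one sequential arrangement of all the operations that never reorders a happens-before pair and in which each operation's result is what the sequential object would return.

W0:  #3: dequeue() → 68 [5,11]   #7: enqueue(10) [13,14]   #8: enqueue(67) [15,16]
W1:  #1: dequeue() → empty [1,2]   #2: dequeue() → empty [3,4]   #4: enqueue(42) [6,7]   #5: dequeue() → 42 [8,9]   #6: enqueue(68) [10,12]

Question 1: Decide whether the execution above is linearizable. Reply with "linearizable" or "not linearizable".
linearizable

a witness: #1, #2, #4, #5, #6, #3, #7, #8
1. #1 dequeue() → empty, leaving queue <>
2. #2 dequeue() → empty, leaving queue <>
3. #4 enqueue(42), leaving queue <42>
4. #5 dequeue() → 42, leaving queue <>
5. #6 enqueue(68), leaving queue <68>
6. #3 dequeue() → 68, leaving queue <>
7. #7 enqueue(10), leaving queue <10>
8. #8 enqueue(67), leaving queue <10,67>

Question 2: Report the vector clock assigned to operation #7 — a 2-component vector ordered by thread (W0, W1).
(2, 5)

#1, invoked 1, has no incoming edges; only W1's bump applies → (0, 1)
invoked at 3, #2 merges VC(#1)=(0, 1) and bumps W1's slot → (0, 2)
invoked at 6, #4 merges VC(#2)=(0, 2) and bumps W1's slot → (0, 3)
invoked at 8, #5 merges VC(#4)=(0, 3) and bumps W1's slot → (0, 4)
invoked at 10, #6 merges VC(#5)=(0, 4) and bumps W1's slot → (0, 5)
invoked at 5, #3 merges VC(#6)=(0, 5) and bumps W0's slot → (1, 5)
invoked at 13, #7 merges VC(#3)=(1, 5) and bumps W0's slot → (2, 5)
invoked at 15, #8 merges VC(#7)=(2, 5) and bumps W0's slot → (3, 5)
target: VC(#7) = (2, 5)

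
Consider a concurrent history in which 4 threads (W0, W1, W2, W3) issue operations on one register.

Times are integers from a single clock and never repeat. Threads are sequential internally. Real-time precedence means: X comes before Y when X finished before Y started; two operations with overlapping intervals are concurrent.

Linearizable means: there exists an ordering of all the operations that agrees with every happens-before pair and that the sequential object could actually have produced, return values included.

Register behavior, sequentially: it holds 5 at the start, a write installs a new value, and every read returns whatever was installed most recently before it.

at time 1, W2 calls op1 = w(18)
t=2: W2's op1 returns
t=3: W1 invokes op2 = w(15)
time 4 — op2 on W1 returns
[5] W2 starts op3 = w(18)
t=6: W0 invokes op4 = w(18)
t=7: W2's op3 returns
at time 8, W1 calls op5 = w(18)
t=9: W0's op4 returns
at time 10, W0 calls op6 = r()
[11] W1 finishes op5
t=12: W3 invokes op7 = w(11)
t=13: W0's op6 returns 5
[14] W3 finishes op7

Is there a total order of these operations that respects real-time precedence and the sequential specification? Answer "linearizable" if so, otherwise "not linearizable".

not linearizable

cut after 12 events: linearizable; cut after 13 events (op6 responds, time 13): not linearizable
no legal order exists: 5 real-time-consistent candidates over 6 completed register operations, all rejected
include/drop combinations of the 1 pending operation (op7) were all tried; none helps
one such order, op1, op2, op3, op4, op5, op6 (pending dropped), breaks at step 6 where op6 r() → 5 is illegal
one such order, op1, op2, op3, op4, op6, op5 (pending dropped), breaks at step 5 where op6 r() → 5 is illegal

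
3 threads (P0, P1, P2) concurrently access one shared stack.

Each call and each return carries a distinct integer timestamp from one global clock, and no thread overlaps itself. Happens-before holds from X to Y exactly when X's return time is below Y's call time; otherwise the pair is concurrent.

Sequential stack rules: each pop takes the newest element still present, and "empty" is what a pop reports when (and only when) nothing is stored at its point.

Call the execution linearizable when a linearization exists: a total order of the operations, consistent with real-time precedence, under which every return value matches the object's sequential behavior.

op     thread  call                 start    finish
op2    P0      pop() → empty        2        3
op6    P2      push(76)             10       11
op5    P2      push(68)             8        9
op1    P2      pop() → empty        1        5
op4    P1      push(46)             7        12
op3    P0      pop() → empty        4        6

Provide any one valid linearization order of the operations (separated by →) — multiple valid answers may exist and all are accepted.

after step 1 (op1 pop() → empty): stack <>
after step 2 (op2 pop() → empty): stack <>
after step 3 (op3 pop() → empty): stack <>
after step 4 (op4 push(46)): stack <46>
after step 5 (op5 push(68)): stack <46,68>
after step 6 (op6 push(76)): stack <46,68,76>

op1 → op2 → op3 → op4 → op5 → op6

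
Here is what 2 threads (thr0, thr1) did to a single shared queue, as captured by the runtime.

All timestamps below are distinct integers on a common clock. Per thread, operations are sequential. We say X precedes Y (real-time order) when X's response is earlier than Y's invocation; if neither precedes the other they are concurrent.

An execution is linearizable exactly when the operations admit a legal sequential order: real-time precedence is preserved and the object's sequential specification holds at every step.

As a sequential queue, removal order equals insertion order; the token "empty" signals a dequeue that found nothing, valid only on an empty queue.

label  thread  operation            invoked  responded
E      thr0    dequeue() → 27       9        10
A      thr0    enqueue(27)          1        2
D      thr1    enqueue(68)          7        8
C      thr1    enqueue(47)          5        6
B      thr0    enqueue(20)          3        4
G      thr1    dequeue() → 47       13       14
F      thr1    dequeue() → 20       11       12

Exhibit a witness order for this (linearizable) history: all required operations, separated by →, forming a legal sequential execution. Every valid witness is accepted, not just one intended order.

step 1: A enqueue(27) — queue <27>
step 2: B enqueue(20) — queue <27,20>
step 3: C enqueue(47) — queue <27,20,47>
step 4: D enqueue(68) — queue <27,20,47,68>
step 5: E dequeue() → 27 — queue <20,47,68>
step 6: F dequeue() → 20 — queue <47,68>
step 7: G dequeue() → 47 — queue <68>

A → B → C → D → E → F → G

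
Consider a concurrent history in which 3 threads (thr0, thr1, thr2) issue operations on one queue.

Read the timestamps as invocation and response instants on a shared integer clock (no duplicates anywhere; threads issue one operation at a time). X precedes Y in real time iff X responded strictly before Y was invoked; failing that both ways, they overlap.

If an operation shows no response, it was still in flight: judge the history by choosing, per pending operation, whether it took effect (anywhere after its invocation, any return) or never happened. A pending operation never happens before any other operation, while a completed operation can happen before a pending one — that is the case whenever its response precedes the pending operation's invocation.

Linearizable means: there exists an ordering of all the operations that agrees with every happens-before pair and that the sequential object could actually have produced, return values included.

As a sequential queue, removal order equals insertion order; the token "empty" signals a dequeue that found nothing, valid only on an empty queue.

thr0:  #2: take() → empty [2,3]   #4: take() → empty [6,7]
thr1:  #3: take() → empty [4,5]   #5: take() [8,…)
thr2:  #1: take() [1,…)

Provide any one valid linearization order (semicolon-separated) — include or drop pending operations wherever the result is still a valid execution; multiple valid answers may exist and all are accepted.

after step 1 (#1 take() (pending, included)): queue <>
after step 2 (#2 take() → empty): queue <>
after step 3 (#3 take() → empty): queue <>
after step 4 (#4 take() → empty): queue <>

#1; #2; #3; #4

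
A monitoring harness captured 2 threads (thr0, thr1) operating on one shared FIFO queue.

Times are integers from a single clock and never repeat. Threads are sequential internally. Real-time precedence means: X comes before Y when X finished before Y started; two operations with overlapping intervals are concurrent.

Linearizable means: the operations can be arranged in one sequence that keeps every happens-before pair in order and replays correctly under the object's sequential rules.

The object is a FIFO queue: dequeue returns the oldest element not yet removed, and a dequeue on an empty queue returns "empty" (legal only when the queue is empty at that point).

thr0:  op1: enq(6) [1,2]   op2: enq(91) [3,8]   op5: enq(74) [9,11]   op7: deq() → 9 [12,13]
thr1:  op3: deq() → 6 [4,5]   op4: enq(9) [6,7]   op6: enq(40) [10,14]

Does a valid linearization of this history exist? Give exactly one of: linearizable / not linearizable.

one valid linearization: op1, op3, op4, op2, op5, op6, op7
step 1: op1 enq(6) — queue <6>
step 2: op3 deq() → 6 — queue <>
step 3: op4 enq(9) — queue <9>
step 4: op2 enq(91) — queue <9,91>
step 5: op5 enq(74) — queue <9,91,74>
step 6: op6 enq(40) — queue <9,91,74,40>
step 7: op7 deq() → 9 — queue <91,74,40>

linearizable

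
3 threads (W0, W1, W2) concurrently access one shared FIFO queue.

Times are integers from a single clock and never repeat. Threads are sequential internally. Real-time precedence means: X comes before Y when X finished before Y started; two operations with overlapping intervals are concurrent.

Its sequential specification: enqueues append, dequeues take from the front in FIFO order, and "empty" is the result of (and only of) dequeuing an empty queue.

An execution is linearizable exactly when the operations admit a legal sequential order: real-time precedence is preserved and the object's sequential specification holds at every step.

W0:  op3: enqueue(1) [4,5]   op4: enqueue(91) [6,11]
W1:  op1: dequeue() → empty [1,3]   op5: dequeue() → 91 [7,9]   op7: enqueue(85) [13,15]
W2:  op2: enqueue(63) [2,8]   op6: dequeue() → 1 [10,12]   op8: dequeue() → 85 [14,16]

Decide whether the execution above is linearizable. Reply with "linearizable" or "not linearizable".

not linearizable

events 1..8 are fine; event 9 — the response of op5 at time 9 — makes the prefix non-linearizable
checked exhaustively: 4 real-time-consistent orders of 4 completed operations, zero legal FIFO queue replays
no completion choice of the 1 pending operation (op4) rescues it — every subset was tried
one such order, op1, op2, op3, op5 (pending dropped), breaks at step 4 where op5 dequeue() → 91 is illegal
one such order, op1, op3, op2, op5 (pending dropped), breaks at step 4 where op5 dequeue() → 91 is illegal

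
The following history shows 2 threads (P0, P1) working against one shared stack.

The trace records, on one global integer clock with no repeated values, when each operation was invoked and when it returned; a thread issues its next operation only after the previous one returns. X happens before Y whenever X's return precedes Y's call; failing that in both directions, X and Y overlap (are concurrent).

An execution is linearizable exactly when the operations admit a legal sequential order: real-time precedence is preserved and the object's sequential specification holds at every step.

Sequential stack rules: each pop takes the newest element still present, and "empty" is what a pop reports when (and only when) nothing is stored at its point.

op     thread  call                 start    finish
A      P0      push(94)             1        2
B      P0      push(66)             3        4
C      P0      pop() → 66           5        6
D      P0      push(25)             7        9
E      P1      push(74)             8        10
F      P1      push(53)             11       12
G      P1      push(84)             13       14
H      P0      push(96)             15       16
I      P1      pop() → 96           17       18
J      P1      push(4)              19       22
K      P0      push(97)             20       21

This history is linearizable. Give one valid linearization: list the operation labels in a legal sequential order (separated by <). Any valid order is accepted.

A < B < C < D < E < F < G < H < I < J < K

1. A push(94), leaving stack <94>
2. B push(66), leaving stack <94,66>
3. C pop() → 66, leaving stack <94>
4. D push(25), leaving stack <94,25>
5. E push(74), leaving stack <94,25,74>
6. F push(53), leaving stack <94,25,74,53>
7. G push(84), leaving stack <94,25,74,53,84>
8. H push(96), leaving stack <94,25,74,53,84,96>
9. I pop() → 96, leaving stack <94,25,74,53,84>
10. J push(4), leaving stack <94,25,74,53,84,4>
11. K push(97), leaving stack <94,25,74,53,84,4,97>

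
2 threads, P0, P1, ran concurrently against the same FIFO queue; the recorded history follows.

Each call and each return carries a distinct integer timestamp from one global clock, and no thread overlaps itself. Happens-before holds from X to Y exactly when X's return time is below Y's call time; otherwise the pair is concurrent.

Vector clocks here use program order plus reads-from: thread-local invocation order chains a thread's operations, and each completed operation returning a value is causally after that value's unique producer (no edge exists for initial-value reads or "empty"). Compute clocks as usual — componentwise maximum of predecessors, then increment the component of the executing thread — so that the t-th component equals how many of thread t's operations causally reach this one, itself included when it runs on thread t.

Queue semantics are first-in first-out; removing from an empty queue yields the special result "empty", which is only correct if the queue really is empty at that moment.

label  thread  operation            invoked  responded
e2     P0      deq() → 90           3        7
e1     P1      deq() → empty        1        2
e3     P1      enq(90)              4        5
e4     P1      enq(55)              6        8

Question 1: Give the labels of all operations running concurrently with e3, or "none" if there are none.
e2

concurrent with e3 ([4,5]): every op whose interval crosses 4..5
e1 [1,2]: before
e2 [3,7]: concurrent
e4 [6,8]: after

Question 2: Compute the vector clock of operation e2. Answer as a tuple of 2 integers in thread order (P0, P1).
(1, 2)

root op e1, invoked 1: fresh clock plus P1's own tick → (0, 1)
merge at e3 (invoked 4): VC(e1)=(0, 1), own-thread bump on P1 → (0, 2)
merge at e4 (invoked 6): VC(e3)=(0, 2), own-thread bump on P1 → (0, 3)
merge at e2 (invoked 3): VC(e3)=(0, 2), own-thread bump on P0 → (1, 2)
target: VC(e2) = (1, 2)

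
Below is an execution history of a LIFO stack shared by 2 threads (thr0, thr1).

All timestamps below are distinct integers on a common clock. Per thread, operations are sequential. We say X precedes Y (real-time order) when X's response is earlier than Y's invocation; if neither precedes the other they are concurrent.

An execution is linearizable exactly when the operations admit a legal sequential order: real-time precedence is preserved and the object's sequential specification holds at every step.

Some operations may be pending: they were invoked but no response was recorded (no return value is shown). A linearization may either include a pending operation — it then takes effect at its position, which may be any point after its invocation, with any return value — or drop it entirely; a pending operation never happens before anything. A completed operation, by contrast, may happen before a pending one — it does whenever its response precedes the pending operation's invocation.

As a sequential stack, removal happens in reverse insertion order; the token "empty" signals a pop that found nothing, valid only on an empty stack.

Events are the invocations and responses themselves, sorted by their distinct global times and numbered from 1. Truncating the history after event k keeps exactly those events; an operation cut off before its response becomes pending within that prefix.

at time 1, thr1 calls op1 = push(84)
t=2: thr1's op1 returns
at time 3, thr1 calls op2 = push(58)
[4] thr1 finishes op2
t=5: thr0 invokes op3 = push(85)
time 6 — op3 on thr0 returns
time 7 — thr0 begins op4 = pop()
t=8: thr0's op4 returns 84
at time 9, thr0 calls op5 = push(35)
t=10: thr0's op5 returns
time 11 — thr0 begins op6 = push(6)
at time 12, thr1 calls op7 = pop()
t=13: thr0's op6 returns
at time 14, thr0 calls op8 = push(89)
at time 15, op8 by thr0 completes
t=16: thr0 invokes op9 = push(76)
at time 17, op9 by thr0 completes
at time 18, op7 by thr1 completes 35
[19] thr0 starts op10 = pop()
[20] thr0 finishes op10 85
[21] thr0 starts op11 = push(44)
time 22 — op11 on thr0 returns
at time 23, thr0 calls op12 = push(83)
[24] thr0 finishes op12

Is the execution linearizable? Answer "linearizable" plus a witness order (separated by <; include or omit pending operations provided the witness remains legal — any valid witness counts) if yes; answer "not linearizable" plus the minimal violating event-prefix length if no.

through event 7 a valid linearization exists; event 8 (op4 responding at time 8) ends that
the completed operations (4 total) allow one real-time order; the LIFO stack replay rejects it
e.g. op1, op2, op3, op4: illegal at step 4, since op4 pop() → 84 cannot apply there

not linearizable — minimal violating prefix: 8 events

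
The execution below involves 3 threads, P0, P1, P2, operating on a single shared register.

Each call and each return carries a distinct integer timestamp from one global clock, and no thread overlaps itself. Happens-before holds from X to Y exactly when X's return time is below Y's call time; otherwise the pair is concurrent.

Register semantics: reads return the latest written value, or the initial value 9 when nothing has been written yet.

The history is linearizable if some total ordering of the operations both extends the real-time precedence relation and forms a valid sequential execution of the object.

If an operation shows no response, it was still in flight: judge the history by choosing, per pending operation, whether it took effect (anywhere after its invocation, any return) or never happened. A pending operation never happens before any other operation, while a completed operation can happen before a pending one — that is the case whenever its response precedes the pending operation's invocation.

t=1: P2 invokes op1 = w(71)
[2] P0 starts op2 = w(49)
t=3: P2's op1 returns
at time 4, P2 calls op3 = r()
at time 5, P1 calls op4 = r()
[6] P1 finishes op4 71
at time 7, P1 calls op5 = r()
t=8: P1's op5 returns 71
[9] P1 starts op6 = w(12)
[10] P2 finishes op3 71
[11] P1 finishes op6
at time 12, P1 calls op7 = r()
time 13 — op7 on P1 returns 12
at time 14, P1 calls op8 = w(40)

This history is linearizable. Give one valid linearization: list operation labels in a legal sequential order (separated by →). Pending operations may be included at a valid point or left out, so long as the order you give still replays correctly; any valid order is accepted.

1. op1 w(71), leaving value 71
2. op3 r() → 71, leaving value 71
3. op4 r() → 71, leaving value 71
4. op5 r() → 71, leaving value 71
5. op2 w(49) (pending, included), leaving value 49
6. op6 w(12), leaving value 12
7. op7 r() → 12, leaving value 12

op1 → op3 → op4 → op5 → op2 → op6 → op7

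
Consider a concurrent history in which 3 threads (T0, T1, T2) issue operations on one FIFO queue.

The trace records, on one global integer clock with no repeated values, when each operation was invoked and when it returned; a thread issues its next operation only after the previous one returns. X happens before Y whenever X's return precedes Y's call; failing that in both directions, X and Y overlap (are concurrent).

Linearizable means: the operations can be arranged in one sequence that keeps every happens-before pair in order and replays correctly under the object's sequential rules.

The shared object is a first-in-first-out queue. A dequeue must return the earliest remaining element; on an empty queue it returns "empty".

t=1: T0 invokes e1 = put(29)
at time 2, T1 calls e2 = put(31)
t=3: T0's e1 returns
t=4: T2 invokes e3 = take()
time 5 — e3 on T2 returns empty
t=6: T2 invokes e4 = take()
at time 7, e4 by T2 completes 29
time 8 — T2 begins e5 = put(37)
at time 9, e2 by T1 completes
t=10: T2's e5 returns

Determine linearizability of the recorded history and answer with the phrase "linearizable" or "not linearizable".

prefix check: 1..4 passes, 1..5 fails once e3's time-5 response joins
one real-time candidate order over the 2 completed operations — the FIFO queue replay rejects it
including or dropping the 1 pending operation (e2) in any combination fails
for example e1, e3 (pending dropped) fails at step 2: e3 take() → empty is not legal there

not linearizable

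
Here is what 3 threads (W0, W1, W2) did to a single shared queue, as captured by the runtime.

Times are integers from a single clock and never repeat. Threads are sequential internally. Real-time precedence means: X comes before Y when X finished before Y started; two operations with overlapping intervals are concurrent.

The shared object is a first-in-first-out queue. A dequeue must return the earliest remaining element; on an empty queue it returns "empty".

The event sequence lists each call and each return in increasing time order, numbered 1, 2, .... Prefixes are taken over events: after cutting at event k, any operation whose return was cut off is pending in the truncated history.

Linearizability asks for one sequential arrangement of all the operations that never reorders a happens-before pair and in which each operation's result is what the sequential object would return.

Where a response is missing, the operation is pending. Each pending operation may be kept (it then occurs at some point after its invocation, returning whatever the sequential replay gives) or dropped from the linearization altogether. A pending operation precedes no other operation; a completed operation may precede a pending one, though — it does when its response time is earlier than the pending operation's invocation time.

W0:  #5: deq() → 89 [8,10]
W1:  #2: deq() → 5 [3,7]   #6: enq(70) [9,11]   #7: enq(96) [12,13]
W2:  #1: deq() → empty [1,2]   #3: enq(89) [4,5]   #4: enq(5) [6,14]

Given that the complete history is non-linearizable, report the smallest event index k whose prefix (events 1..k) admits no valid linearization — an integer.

one valid order for events 1..6 is #1, #2, #3:
1. #1 deq() → empty, leaving queue <>
2. #2 deq() (pending, included), leaving queue <>
3. #3 enq(89), leaving queue <89>
at event 7 (#2's time-7 response) nothing linearizes any more
completion choices over the 1 pending operation (#4) were checked; none helps
sample order #1, #2, #3 (pending dropped) stalls at step 2 — #2 deq() → 5 has no legal effect
sample order #1, #3, #2 (pending dropped) stalls at step 3 — #2 deq() → 5 has no legal effect

7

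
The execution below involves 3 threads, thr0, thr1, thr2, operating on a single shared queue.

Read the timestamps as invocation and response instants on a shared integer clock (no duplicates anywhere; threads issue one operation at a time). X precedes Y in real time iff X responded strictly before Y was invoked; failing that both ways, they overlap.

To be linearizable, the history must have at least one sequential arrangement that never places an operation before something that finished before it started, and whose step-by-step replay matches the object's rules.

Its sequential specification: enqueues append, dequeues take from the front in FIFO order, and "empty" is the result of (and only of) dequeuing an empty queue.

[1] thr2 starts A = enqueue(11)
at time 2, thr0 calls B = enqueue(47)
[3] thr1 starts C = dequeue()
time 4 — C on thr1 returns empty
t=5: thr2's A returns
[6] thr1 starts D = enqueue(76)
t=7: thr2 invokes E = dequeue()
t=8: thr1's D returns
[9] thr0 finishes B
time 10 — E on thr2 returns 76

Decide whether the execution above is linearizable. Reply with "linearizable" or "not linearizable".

not linearizable

events 1..9 are fine; event 10 — the response of E at time 10 — makes the prefix non-linearizable
no legal order exists: 20 real-time-consistent candidates over 5 completed queue operations, all rejected
for example A, B, C, D, E fails at step 3: C dequeue() → empty is not legal there
for example A, B, C, E, D fails at step 3: C dequeue() → empty is not legal there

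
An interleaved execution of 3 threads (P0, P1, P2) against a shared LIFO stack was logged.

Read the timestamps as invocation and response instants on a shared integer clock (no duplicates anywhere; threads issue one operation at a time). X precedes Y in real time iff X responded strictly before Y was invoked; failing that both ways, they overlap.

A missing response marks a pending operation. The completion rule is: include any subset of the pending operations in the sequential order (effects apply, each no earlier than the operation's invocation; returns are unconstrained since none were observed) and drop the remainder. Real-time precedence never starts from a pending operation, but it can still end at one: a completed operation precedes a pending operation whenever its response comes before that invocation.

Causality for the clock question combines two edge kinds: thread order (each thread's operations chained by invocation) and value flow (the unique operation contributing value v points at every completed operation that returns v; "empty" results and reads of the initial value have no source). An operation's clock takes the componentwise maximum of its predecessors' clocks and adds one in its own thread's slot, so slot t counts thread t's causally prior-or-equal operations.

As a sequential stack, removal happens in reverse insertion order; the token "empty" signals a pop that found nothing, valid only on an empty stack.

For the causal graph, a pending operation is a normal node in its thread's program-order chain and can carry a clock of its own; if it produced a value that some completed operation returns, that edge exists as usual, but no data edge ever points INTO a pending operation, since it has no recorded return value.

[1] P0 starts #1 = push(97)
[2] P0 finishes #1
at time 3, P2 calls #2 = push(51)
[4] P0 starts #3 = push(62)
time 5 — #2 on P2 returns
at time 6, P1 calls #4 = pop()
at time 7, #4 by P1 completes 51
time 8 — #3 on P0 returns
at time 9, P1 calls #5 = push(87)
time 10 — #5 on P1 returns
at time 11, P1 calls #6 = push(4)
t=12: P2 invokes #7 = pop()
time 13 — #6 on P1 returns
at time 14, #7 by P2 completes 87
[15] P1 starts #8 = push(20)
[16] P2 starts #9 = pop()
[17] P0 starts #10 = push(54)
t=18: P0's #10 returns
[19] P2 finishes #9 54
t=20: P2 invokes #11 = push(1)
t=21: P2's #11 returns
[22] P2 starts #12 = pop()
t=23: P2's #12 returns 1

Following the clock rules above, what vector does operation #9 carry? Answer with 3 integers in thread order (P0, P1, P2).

#2, invoked 3, has no incoming edges; only P2's bump applies → (0, 0, 1)
#1, invoked 1, has no incoming edges; only P0's bump applies → (1, 0, 0)
#4 (invocation 6): componentwise max over VC(#2)=(0, 0, 1), +1 at P1, giving (0, 1, 1)
#3 (invocation 4): componentwise max over VC(#1)=(1, 0, 0), +1 at P0, giving (2, 0, 0)
#5 (invocation 9): componentwise max over VC(#4)=(0, 1, 1), +1 at P1, giving (0, 2, 1)
#10 (invocation 17): componentwise max over VC(#3)=(2, 0, 0), +1 at P0, giving (3, 0, 0)
#7 (invocation 12): componentwise max over VC(#2)=(0, 0, 1), VC(#5)=(0, 2, 1), +1 at P2, giving (0, 2, 2)
#6 (invocation 11): componentwise max over VC(#5)=(0, 2, 1), +1 at P1, giving (0, 3, 1)
#8 (invocation 15): componentwise max over VC(#6)=(0, 3, 1), +1 at P1, giving (0, 4, 1)
#9 (invocation 16): componentwise max over VC(#7)=(0, 2, 2), VC(#10)=(3, 0, 0), +1 at P2, giving (3, 2, 3)
#11 (invocation 20): componentwise max over VC(#9)=(3, 2, 3), +1 at P2, giving (3, 2, 4)
#12 (invocation 22): componentwise max over VC(#11)=(3, 2, 4), +1 at P2, giving (3, 2, 5)
target: VC(#9) = (3, 2, 3)

(3, 2, 3)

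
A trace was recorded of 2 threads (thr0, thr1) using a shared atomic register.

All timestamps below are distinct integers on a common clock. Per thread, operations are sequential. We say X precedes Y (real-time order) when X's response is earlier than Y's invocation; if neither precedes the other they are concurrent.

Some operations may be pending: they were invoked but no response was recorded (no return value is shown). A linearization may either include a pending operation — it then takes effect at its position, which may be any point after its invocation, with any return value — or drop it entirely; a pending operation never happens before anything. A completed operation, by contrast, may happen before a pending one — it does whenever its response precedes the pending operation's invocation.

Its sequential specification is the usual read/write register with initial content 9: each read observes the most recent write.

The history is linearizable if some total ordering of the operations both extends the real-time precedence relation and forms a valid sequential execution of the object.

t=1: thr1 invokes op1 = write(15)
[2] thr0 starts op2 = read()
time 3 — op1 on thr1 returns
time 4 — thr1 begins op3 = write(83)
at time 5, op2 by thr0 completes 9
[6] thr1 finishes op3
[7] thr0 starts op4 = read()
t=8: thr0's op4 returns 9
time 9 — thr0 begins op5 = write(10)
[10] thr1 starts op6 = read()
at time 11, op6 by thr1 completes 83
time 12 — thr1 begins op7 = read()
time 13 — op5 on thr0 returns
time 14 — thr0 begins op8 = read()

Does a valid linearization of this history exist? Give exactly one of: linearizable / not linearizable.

through event 7 a valid linearization exists; event 8 (op4 responding at time 8) ends that
4 completed operations, 3 real-time-consistent orders — every atomic register replay fails
sample order op1, op2, op3, op4 stalls at step 2 — op2 read() → 9 has no legal effect
sample order op1, op3, op2, op4 stalls at step 3 — op2 read() → 9 has no legal effect

not linearizable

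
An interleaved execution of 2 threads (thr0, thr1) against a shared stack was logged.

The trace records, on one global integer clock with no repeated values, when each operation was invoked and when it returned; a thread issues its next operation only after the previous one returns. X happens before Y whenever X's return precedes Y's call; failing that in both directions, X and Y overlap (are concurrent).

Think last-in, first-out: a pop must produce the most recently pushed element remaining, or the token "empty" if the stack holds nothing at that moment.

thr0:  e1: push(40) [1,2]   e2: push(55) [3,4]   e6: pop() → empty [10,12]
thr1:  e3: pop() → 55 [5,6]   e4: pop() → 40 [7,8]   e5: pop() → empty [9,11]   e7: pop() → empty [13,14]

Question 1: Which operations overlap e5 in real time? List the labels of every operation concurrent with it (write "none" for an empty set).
e6

e5 spans [9,11]; an op avoiding the whole window 9..11 is ordered, any other is concurrent
e1 [1,2]: before
e2 [3,4]: before
e3 [5,6]: before
e4 [7,8]: before
e6 [10,12]: concurrent
e7 [13,14]: after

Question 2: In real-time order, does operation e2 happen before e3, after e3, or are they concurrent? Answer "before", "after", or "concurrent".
before

e2 spans [3,4], e3 spans [5,6]
resp(e2)=4 < inv(e3)=5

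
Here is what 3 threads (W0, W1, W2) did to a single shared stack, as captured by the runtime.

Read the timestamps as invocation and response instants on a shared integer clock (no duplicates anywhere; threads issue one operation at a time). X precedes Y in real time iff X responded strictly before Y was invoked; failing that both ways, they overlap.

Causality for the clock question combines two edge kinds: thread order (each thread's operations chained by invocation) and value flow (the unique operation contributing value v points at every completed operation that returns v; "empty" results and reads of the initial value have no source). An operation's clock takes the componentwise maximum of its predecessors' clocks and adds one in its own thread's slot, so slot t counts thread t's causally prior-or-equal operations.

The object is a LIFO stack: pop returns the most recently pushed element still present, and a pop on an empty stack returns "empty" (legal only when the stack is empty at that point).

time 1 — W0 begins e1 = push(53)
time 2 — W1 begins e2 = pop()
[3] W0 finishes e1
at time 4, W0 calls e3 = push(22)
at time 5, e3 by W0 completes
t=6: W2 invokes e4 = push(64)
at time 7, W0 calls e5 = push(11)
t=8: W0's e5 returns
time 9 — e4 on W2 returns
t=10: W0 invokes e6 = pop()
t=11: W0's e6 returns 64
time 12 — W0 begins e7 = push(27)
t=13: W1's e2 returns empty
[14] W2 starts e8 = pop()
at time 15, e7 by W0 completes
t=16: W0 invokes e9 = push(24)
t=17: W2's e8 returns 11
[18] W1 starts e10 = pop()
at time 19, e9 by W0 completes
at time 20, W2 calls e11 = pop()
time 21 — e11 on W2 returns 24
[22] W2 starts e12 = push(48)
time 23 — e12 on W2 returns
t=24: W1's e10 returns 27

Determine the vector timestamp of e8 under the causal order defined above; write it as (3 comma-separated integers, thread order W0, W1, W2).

invoked at 6, e4 has no predecessors; its own W2 bump gives (0, 0, 1)
invoked at 2, e2 has no predecessors; its own W1 bump gives (0, 1, 0)
invoked at 1, e1 has no predecessors; its own W0 bump gives (1, 0, 0)
VC(e3, invoked at 4): max of VC(e1)=(1, 0, 0), then +1 on thread W0 → (2, 0, 0)
VC(e5, invoked at 7): max of VC(e3)=(2, 0, 0), then +1 on thread W0 → (3, 0, 0)
VC(e8, invoked at 14): max of VC(e4)=(0, 0, 1), VC(e5)=(3, 0, 0), then +1 on thread W2 → (3, 0, 2)
VC(e6, invoked at 10): max of VC(e4)=(0, 0, 1), VC(e5)=(3, 0, 0), then +1 on thread W0 → (4, 0, 1)
VC(e7, invoked at 12): max of VC(e6)=(4, 0, 1), then +1 on thread W0 → (5, 0, 1)
VC(e9, invoked at 16): max of VC(e7)=(5, 0, 1), then +1 on thread W0 → (6, 0, 1)
VC(e10, invoked at 18): max of VC(e2)=(0, 1, 0), VC(e7)=(5, 0, 1), then +1 on thread W1 → (5, 2, 1)
VC(e11, invoked at 20): max of VC(e8)=(3, 0, 2), VC(e9)=(6, 0, 1), then +1 on thread W2 → (6, 0, 3)
VC(e12, invoked at 22): max of VC(e11)=(6, 0, 3), then +1 on thread W2 → (6, 0, 4)
target: VC(e8) = (3, 0, 2)

(3, 0, 2)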